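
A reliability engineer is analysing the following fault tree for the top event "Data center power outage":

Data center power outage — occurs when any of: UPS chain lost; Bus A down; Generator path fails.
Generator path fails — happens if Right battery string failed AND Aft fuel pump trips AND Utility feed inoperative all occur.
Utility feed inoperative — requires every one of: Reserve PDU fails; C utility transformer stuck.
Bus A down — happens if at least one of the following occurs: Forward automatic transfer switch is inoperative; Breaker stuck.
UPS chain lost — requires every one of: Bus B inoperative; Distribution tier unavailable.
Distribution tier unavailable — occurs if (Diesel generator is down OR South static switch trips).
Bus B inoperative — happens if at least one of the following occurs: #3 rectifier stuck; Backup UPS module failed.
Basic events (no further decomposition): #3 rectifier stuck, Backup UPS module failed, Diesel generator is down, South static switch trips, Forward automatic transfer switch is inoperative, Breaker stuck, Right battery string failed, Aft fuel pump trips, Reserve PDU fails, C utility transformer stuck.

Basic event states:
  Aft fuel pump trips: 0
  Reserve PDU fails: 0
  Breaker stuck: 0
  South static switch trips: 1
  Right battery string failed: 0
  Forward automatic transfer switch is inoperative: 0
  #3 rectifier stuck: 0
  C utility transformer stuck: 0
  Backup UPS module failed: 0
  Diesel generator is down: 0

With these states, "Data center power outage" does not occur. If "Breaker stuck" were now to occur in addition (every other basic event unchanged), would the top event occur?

Counterfactual: set "Breaker stuck" to occurred.
Bus B inoperative [OR]: #3 rectifier stuck=not, Backup UPS module failed=not → no input occurs → does not occur.
Distribution tier unavailable [OR]: Diesel generator is down=not, South static switch trips=occurs → at least one input occurs → occurs.
UPS chain lost [AND]: Bus B inoperative=not, Distribution tier unavailable=occurs → not all inputs occur → does not occur.
Bus A down [OR]: Forward automatic transfer switch is inoperative=not, Breaker stuck=occurs → at least one input occurs → occurs.
Utility feed inoperative [AND]: Reserve PDU fails=not, C utility transformer stuck=not → not all inputs occur → does not occur.
Generator path fails [AND]: Right battery string failed=not, Aft fuel pump trips=not, Utility feed inoperative=not → not all inputs occur → does not occur.
Data center power outage [OR]: UPS chain lost=not, Bus A down=occurs, Generator path fails=not → at least one input occurs → occurs.

Yes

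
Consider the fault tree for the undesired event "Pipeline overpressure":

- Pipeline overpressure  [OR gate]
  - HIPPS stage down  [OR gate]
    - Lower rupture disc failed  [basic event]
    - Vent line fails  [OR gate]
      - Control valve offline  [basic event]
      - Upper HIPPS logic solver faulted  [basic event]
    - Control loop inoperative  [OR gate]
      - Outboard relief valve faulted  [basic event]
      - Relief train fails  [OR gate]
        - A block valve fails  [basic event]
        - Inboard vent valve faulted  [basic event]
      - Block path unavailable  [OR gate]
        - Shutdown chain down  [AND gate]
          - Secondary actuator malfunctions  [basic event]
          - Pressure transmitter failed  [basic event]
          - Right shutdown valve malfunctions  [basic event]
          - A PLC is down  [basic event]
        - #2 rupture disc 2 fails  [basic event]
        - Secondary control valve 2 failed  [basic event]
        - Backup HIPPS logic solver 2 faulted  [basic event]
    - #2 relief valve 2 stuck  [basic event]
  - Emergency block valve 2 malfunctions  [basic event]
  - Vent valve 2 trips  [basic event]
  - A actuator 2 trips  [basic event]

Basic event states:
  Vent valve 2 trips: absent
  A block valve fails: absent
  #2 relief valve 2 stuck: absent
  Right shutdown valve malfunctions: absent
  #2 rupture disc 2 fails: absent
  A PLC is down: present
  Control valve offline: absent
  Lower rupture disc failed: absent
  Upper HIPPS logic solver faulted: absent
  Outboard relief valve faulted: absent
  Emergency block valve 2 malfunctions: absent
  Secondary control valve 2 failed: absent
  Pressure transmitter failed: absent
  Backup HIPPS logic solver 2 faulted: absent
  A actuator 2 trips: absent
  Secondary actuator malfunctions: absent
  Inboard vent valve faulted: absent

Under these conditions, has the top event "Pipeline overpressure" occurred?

Vent line fails [OR]: Control valve offline=not, Upper HIPPS logic solver faulted=not → no input occurs → does not occur.
Relief train fails [OR]: A block valve fails=not, Inboard vent valve faulted=not → no input occurs → does not occur.
Shutdown chain down [AND]: Secondary actuator malfunctions=not, Pressure transmitter failed=not, Right shutdown valve malfunctions=not, A PLC is down=occurs → not all inputs occur → does not occur.
Block path unavailable [OR]: Shutdown chain down=not, #2 rupture disc 2 fails=not, Secondary control valve 2 failed=not, Backup HIPPS logic solver 2 faulted=not → no input occurs → does not occur.
Control loop inoperative [OR]: Outboard relief valve faulted=not, Relief train fails=not, Block path unavailable=not → no input occurs → does not occur.
HIPPS stage down [OR]: Lower rupture disc failed=not, Vent line fails=not, Control loop inoperative=not, #2 relief valve 2 stuck=not → no input occurs → does not occur.
Pipeline overpressure [OR]: HIPPS stage down=not, Emergency block valve 2 malfunctions=not, Vent valve 2 trips=not, A actuator 2 trips=not → no input occurs → does not occur.

No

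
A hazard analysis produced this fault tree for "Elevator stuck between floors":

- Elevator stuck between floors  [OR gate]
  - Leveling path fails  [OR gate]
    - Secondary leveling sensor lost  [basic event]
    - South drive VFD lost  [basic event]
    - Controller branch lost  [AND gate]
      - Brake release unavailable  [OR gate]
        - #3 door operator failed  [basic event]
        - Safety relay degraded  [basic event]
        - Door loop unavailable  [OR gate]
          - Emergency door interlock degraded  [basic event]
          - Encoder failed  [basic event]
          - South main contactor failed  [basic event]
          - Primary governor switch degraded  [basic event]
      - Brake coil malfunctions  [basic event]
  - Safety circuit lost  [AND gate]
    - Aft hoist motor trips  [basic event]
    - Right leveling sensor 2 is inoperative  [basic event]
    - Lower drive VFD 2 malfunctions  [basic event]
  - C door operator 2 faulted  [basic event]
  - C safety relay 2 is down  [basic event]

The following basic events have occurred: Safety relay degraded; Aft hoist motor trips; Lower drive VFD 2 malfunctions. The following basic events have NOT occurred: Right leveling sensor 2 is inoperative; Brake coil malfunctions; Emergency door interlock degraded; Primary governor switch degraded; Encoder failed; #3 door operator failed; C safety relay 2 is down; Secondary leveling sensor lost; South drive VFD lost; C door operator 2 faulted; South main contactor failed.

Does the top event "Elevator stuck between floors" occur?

No

Door loop unavailable [OR]: Emergency door interlock degraded=not, Encoder failed=not, South main contactor failed=not, Primary governor switch degraded=not → no input occurs → does not occur.
Brake release unavailable [OR]: #3 door operator failed=not, Safety relay degraded=occurs, Door loop unavailable=not → at least one input occurs → occurs.
Controller branch lost [AND]: Brake release unavailable=occurs, Brake coil malfunctions=not → not all inputs occur → does not occur.
Leveling path fails [OR]: Secondary leveling sensor lost=not, South drive VFD lost=not, Controller branch lost=not → no input occurs → does not occur.
Safety circuit lost [AND]: Aft hoist motor trips=occurs, Right leveling sensor 2 is inoperative=not, Lower drive VFD 2 malfunctions=occurs → not all inputs occur → does not occur.
Elevator stuck between floors [OR]: Leveling path fails=not, Safety circuit lost=not, C door operator 2 faulted=not, C safety relay 2 is down=not → no input occurs → does not occur.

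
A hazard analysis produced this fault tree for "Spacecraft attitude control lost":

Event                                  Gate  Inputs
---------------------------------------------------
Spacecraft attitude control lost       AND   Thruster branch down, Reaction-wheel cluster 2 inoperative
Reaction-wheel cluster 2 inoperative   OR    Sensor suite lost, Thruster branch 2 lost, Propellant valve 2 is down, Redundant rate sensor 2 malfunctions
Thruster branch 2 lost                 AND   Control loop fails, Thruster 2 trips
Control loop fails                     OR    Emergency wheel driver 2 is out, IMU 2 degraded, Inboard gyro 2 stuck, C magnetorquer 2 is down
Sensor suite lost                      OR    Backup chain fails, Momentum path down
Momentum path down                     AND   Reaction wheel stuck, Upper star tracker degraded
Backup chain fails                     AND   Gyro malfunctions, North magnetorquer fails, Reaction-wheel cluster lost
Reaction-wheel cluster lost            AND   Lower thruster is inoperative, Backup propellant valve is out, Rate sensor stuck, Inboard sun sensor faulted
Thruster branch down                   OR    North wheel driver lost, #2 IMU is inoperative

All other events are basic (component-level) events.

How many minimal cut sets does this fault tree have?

16

Thruster branch down [OR]: union of children's cut sets → 2 cut set(s).
Reaction-wheel cluster lost [AND]: one cut set from each child combined → 1 × 1 × 1 × 1 = 1 cut set(s).
Backup chain fails [AND]: one cut set from each child combined → 1 × 1 × 1 = 1 cut set(s).
Momentum path down [AND]: one cut set from each child combined → 1 × 1 = 1 cut set(s).
Sensor suite lost [OR]: union of children's cut sets → 2 cut set(s).
Control loop fails [OR]: union of children's cut sets → 4 cut set(s).
Thruster branch 2 lost [AND]: one cut set from each child combined → 4 × 1 = 4 cut set(s).
Reaction-wheel cluster 2 inoperative [OR]: union of children's cut sets → 8 cut set(s).
Spacecraft attitude control lost [AND]: one cut set from each child combined → 2 × 8 = 16 cut set(s).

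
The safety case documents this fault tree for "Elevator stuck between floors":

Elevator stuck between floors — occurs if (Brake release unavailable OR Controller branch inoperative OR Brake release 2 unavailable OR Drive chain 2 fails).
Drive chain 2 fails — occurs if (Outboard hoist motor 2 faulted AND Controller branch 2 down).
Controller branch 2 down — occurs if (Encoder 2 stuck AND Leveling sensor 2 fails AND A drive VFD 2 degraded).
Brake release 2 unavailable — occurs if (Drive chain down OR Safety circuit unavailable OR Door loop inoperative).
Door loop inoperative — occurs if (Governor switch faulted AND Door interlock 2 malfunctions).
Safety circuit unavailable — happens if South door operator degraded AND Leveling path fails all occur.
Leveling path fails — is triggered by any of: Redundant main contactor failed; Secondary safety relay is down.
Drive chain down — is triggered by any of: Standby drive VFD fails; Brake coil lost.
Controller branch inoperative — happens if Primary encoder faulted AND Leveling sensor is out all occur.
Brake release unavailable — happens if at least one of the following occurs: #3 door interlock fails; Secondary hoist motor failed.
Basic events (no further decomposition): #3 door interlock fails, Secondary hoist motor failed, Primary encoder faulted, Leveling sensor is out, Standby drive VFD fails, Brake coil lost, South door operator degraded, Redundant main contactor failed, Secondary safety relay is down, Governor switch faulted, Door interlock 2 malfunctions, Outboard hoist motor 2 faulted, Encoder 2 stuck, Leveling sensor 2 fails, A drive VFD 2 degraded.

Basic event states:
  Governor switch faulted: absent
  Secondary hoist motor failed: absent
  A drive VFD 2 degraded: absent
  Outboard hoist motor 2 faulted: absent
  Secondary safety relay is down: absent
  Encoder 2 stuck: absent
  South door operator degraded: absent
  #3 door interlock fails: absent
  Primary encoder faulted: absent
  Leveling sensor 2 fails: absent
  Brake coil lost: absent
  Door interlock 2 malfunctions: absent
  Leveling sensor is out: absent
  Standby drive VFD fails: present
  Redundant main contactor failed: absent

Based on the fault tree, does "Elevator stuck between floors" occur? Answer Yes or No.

Brake release unavailable [OR]: #3 door interlock fails=not, Secondary hoist motor failed=not → no input occurs → does not occur.
Controller branch inoperative [AND]: Primary encoder faulted=not, Leveling sensor is out=not → not all inputs occur → does not occur.
Drive chain down [OR]: Standby drive VFD fails=occurs, Brake coil lost=not → at least one input occurs → occurs.
Leveling path fails [OR]: Redundant main contactor failed=not, Secondary safety relay is down=not → no input occurs → does not occur.
Safety circuit unavailable [AND]: South door operator degraded=not, Leveling path fails=not → not all inputs occur → does not occur.
Door loop inoperative [AND]: Governor switch faulted=not, Door interlock 2 malfunctions=not → not all inputs occur → does not occur.
Brake release 2 unavailable [OR]: Drive chain down=occurs, Safety circuit unavailable=not, Door loop inoperative=not → at least one input occurs → occurs.
Controller branch 2 down [AND]: Encoder 2 stuck=not, Leveling sensor 2 fails=not, A drive VFD 2 degraded=not → not all inputs occur → does not occur.
Drive chain 2 fails [AND]: Outboard hoist motor 2 faulted=not, Controller branch 2 down=not → not all inputs occur → does not occur.
Elevator stuck between floors [OR]: Brake release unavailable=not, Controller branch inoperative=not, Brake release 2 unavailable=occurs, Drive chain 2 fails=not → at least one input occurs → occurs.

Yes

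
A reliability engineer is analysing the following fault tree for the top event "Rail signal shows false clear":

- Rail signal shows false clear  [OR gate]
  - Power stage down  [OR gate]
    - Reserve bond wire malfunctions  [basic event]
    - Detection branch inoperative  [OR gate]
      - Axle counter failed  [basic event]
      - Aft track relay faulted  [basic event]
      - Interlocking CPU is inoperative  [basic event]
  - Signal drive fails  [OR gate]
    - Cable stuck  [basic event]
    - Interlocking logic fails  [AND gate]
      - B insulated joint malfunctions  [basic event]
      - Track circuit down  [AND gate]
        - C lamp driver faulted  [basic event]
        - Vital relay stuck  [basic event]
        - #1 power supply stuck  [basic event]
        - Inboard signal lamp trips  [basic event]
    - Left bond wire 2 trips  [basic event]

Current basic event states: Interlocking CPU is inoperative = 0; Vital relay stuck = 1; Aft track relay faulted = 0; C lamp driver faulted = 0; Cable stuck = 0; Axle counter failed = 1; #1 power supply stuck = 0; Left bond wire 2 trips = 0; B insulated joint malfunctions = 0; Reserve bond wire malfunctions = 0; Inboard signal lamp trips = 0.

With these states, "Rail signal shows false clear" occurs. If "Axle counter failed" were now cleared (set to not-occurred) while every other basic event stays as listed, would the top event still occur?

No

Counterfactual: set "Axle counter failed" to not occurred.
Detection branch inoperative [OR]: Axle counter failed=not, Aft track relay faulted=not, Interlocking CPU is inoperative=not → no input occurs → does not occur.
Power stage down [OR]: Reserve bond wire malfunctions=not, Detection branch inoperative=not → no input occurs → does not occur.
Track circuit down [AND]: C lamp driver faulted=not, Vital relay stuck=occurs, #1 power supply stuck=not, Inboard signal lamp trips=not → not all inputs occur → does not occur.
Interlocking logic fails [AND]: B insulated joint malfunctions=not, Track circuit down=not → not all inputs occur → does not occur.
Signal drive fails [OR]: Cable stuck=not, Interlocking logic fails=not, Left bond wire 2 trips=not → no input occurs → does not occur.
Rail signal shows false clear [OR]: Power stage down=not, Signal drive fails=not → no input occurs → does not occur.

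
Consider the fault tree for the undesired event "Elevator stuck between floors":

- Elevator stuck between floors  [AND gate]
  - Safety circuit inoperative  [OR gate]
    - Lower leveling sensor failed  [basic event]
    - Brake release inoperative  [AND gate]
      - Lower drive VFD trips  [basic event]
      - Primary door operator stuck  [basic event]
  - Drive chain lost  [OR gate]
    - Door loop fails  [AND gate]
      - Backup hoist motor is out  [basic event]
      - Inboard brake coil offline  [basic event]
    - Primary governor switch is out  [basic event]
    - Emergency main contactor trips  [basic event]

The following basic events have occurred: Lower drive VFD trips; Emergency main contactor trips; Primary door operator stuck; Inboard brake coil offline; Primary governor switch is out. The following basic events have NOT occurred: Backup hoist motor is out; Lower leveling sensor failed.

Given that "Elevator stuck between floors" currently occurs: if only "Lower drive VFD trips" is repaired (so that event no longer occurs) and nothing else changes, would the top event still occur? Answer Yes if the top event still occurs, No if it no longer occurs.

Counterfactual: set "Lower drive VFD trips" to not occurred.
Brake release inoperative [AND]: Lower drive VFD trips=not, Primary door operator stuck=occurs → not all inputs occur → does not occur.
Safety circuit inoperative [OR]: Lower leveling sensor failed=not, Brake release inoperative=not → no input occurs → does not occur.
Door loop fails [AND]: Backup hoist motor is out=not, Inboard brake coil offline=occurs → not all inputs occur → does not occur.
Drive chain lost [OR]: Door loop fails=not, Primary governor switch is out=occurs, Emergency main contactor trips=occurs → at least one input occurs → occurs.
Elevator stuck between floors [AND]: Safety circuit inoperative=not, Drive chain lost=occurs → not all inputs occur → does not occur.

No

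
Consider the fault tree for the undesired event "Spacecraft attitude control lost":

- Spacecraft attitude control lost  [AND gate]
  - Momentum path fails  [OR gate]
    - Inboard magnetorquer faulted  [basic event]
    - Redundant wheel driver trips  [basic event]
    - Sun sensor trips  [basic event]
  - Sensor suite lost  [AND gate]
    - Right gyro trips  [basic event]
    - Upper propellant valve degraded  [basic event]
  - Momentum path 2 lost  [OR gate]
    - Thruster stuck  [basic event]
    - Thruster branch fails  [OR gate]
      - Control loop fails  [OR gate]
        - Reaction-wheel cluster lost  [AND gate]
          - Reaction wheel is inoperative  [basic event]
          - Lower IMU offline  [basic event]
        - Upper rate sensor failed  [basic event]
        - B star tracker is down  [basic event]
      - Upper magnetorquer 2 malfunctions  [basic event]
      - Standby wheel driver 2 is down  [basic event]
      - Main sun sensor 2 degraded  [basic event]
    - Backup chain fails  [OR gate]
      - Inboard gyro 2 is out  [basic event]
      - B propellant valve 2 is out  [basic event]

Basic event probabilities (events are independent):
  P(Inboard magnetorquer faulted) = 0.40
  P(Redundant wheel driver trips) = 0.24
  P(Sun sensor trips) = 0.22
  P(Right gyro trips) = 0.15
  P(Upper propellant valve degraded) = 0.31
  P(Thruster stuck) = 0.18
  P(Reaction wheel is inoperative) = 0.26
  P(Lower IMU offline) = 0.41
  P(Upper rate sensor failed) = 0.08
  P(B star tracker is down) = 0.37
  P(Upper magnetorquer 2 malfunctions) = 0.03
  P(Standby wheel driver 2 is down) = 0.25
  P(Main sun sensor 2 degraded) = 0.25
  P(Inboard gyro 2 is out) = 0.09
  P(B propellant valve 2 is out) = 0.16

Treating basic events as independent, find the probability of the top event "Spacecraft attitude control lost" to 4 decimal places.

0.0247

P(Momentum path fails) [OR] = 1 − (1−0.40) × (1−0.24) × (1−0.22) = 0.644320
P(Sensor suite lost) [AND] = 0.15 × 0.31 = 0.046500
P(Reaction-wheel cluster lost) [AND] = 0.26 × 0.41 = 0.106600
P(Control loop fails) [OR] = 1 − (1−0.106600) × (1−0.08) × (1−0.37) = 0.482185
P(Thruster branch fails) [OR] = 1 − (1−0.482185) × (1−0.03) × (1−0.25) × (1−0.25) = 0.717467
P(Backup chain fails) [OR] = 1 − (1−0.09) × (1−0.16) = 0.235600
P(Momentum path 2 lost) [OR] = 1 − (1−0.18) × (1−0.717467) × (1−0.235600) = 0.822906
P(Spacecraft attitude control lost) [AND] = 0.644320 × 0.046500 × 0.822906 = 0.024655
Rounded to 4 decimal places: P(Spacecraft attitude control lost) ≈ 0.0247.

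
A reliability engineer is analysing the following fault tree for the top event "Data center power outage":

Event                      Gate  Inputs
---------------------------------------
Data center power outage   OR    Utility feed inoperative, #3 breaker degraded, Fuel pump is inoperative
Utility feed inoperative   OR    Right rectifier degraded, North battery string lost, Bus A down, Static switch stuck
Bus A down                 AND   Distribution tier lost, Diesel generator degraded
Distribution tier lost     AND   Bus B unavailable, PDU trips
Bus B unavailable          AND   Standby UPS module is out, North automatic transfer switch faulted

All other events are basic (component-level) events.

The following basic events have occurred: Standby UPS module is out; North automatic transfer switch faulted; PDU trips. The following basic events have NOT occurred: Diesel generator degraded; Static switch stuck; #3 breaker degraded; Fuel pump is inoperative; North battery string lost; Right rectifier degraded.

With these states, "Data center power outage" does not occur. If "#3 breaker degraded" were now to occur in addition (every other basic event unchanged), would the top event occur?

Counterfactual: set "#3 breaker degraded" to occurred.
Bus B unavailable [AND]: Standby UPS module is out=occurs, North automatic transfer switch faulted=occurs → all inputs occur → occurs.
Distribution tier lost [AND]: Bus B unavailable=occurs, PDU trips=occurs → all inputs occur → occurs.
Bus A down [AND]: Distribution tier lost=occurs, Diesel generator degraded=not → not all inputs occur → does not occur.
Utility feed inoperative [OR]: Right rectifier degraded=not, North battery string lost=not, Bus A down=not, Static switch stuck=not → no input occurs → does not occur.
Data center power outage [OR]: Utility feed inoperative=not, #3 breaker degraded=occurs, Fuel pump is inoperative=not → at least one input occurs → occurs.

Yes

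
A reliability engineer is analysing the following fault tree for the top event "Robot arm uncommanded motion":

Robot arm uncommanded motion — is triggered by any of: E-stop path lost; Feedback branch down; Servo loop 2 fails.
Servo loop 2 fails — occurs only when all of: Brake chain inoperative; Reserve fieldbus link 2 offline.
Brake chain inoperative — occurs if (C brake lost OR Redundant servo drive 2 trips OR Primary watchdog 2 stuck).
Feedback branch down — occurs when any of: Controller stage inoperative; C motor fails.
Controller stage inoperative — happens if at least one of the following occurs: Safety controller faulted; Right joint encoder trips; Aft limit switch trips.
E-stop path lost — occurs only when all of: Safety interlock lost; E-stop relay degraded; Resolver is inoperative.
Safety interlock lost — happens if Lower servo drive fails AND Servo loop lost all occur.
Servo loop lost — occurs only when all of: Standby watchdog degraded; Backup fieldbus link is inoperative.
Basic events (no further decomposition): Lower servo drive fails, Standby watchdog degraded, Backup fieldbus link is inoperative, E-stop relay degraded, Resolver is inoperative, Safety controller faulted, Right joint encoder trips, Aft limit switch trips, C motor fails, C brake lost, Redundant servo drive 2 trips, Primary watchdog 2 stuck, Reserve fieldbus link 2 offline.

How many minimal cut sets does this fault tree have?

Servo loop lost [AND]: one cut set from each child combined → 1 × 1 = 1 cut set(s).
Safety interlock lost [AND]: one cut set from each child combined → 1 × 1 = 1 cut set(s).
E-stop path lost [AND]: one cut set from each child combined → 1 × 1 × 1 = 1 cut set(s).
Controller stage inoperative [OR]: union of children's cut sets → 3 cut set(s).
Feedback branch down [OR]: union of children's cut sets → 4 cut set(s).
Brake chain inoperative [OR]: union of children's cut sets → 3 cut set(s).
Servo loop 2 fails [AND]: one cut set from each child combined → 3 × 1 = 3 cut set(s).
Robot arm uncommanded motion [OR]: union of children's cut sets → 8 cut set(s).
Minimal cut sets: {Backup fieldbus link is inoperative, E-stop relay degraded, Lower servo drive fails, Resolver is inoperative, Standby watchdog degraded}; {Safety controller faulted}; {Right joint encoder trips}; {Aft limit switch trips}; {C motor fails}; {C brake lost, Reserve fieldbus link 2 offline}; {Redundant servo drive 2 trips, Reserve fieldbus link 2 offline}; {Primary watchdog 2 stuck, Reserve fieldbus link 2 offline}.

8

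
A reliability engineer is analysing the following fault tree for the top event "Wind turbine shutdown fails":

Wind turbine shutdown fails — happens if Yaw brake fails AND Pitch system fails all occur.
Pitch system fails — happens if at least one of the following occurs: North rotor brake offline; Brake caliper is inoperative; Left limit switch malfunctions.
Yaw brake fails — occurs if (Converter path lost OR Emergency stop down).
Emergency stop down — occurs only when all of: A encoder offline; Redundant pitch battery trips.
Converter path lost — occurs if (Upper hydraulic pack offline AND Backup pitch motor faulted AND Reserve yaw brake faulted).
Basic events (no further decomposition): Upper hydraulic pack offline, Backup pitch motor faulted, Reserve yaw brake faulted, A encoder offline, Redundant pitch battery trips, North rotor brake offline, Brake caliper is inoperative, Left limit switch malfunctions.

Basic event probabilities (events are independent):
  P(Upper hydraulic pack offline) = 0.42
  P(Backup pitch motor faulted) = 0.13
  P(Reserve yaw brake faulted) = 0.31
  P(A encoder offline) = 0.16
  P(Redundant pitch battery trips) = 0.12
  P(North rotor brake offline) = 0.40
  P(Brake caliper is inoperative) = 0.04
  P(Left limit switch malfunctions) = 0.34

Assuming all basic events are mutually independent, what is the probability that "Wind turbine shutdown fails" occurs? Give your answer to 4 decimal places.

0.0222

P(Converter path lost) [AND] = 0.42 × 0.13 × 0.31 = 0.016926
P(Emergency stop down) [AND] = 0.16 × 0.12 = 0.019200
P(Yaw brake fails) [OR] = 1 − (1−0.016926) × (1−0.019200) = 0.035801
P(Pitch system fails) [OR] = 1 − (1−0.40) × (1−0.04) × (1−0.34) = 0.619840
P(Wind turbine shutdown fails) [AND] = 0.035801 × 0.619840 = 0.022191
Rounded to 4 decimal places: P(Wind turbine shutdown fails) ≈ 0.0222.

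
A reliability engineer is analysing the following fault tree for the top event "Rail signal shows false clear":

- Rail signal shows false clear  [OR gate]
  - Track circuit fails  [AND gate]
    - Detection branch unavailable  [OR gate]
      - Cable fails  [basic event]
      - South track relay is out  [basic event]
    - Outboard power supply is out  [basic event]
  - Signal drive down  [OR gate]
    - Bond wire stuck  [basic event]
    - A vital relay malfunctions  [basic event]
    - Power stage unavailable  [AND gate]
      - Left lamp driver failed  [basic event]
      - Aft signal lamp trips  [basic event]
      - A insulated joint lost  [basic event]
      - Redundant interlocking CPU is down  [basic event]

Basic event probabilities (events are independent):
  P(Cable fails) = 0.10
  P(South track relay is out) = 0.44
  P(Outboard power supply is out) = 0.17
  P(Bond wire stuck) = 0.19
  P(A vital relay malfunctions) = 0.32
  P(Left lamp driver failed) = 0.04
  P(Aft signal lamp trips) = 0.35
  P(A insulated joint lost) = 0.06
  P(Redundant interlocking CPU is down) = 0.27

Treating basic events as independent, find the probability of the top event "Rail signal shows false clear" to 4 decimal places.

0.4958

P(Detection branch unavailable) [OR] = 1 − (1−0.10) × (1−0.44) = 0.496000
P(Track circuit fails) [AND] = 0.496000 × 0.17 = 0.084320
P(Power stage unavailable) [AND] = 0.04 × 0.35 × 0.06 × 0.27 = 0.000227
P(Signal drive down) [OR] = 1 − (1−0.19) × (1−0.32) × (1−0.000227) = 0.449325
P(Rail signal shows false clear) [OR] = 1 − (1−0.084320) × (1−0.449325) = 0.495758
Rounded to 4 decimal places: P(Rail signal shows false clear) ≈ 0.4958.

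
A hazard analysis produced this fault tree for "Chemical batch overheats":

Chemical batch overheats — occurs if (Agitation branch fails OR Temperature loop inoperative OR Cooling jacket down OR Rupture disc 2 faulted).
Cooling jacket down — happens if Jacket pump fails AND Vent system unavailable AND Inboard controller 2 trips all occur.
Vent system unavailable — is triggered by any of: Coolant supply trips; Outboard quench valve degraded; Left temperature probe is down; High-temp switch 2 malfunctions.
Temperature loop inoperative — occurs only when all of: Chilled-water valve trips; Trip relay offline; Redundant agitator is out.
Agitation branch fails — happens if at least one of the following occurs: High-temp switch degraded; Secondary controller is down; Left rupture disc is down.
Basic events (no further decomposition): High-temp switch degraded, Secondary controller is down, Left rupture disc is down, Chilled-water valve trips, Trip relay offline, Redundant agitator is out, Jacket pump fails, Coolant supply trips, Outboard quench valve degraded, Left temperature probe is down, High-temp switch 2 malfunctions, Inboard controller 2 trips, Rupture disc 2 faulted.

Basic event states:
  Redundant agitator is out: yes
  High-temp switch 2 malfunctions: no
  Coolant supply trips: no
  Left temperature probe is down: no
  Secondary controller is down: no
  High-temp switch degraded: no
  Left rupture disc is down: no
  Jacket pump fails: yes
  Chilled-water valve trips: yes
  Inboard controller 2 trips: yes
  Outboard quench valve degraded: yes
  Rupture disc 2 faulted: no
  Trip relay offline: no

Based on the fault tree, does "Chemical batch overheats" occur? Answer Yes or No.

Agitation branch fails [OR]: High-temp switch degraded=not, Secondary controller is down=not, Left rupture disc is down=not → no input occurs → does not occur.
Temperature loop inoperative [AND]: Chilled-water valve trips=occurs, Trip relay offline=not, Redundant agitator is out=occurs → not all inputs occur → does not occur.
Vent system unavailable [OR]: Coolant supply trips=not, Outboard quench valve degraded=occurs, Left temperature probe is down=not, High-temp switch 2 malfunctions=not → at least one input occurs → occurs.
Cooling jacket down [AND]: Jacket pump fails=occurs, Vent system unavailable=occurs, Inboard controller 2 trips=occurs → all inputs occur → occurs.
Chemical batch overheats [OR]: Agitation branch fails=not, Temperature loop inoperative=not, Cooling jacket down=occurs, Rupture disc 2 faulted=not → at least one input occurs → occurs.

Yes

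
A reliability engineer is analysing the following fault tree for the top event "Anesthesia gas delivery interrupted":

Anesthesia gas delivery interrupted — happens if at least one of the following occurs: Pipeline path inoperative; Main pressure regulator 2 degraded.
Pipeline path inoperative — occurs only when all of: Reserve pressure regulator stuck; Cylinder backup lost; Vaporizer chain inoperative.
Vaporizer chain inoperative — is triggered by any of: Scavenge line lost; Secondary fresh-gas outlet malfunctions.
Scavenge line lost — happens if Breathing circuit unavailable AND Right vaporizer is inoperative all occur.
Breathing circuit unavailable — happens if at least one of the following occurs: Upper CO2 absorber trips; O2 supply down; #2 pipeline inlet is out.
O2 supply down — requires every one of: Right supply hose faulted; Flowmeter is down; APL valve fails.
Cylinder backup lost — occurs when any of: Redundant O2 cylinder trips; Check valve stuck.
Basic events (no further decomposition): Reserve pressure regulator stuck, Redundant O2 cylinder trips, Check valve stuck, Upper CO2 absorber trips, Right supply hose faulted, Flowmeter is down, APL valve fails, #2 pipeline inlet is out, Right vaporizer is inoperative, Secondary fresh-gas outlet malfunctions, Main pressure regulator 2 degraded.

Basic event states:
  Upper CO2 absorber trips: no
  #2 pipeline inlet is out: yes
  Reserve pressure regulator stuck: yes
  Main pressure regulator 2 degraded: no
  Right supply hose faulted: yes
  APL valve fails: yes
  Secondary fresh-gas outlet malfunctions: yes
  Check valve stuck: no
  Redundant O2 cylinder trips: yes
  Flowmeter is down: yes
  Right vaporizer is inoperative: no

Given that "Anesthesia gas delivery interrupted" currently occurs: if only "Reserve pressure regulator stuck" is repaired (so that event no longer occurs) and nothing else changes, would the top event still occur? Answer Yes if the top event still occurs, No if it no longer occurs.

Counterfactual: set "Reserve pressure regulator stuck" to not occurred.
Cylinder backup lost [OR]: Redundant O2 cylinder trips=occurs, Check valve stuck=not → at least one input occurs → occurs.
O2 supply down [AND]: Right supply hose faulted=occurs, Flowmeter is down=occurs, APL valve fails=occurs → all inputs occur → occurs.
Breathing circuit unavailable [OR]: Upper CO2 absorber trips=not, O2 supply down=occurs, #2 pipeline inlet is out=occurs → at least one input occurs → occurs.
Scavenge line lost [AND]: Breathing circuit unavailable=occurs, Right vaporizer is inoperative=not → not all inputs occur → does not occur.
Vaporizer chain inoperative [OR]: Scavenge line lost=not, Secondary fresh-gas outlet malfunctions=occurs → at least one input occurs → occurs.
Pipeline path inoperative [AND]: Reserve pressure regulator stuck=not, Cylinder backup lost=occurs, Vaporizer chain inoperative=occurs → not all inputs occur → does not occur.
Anesthesia gas delivery interrupted [OR]: Pipeline path inoperative=not, Main pressure regulator 2 degraded=not → no input occurs → does not occur.

No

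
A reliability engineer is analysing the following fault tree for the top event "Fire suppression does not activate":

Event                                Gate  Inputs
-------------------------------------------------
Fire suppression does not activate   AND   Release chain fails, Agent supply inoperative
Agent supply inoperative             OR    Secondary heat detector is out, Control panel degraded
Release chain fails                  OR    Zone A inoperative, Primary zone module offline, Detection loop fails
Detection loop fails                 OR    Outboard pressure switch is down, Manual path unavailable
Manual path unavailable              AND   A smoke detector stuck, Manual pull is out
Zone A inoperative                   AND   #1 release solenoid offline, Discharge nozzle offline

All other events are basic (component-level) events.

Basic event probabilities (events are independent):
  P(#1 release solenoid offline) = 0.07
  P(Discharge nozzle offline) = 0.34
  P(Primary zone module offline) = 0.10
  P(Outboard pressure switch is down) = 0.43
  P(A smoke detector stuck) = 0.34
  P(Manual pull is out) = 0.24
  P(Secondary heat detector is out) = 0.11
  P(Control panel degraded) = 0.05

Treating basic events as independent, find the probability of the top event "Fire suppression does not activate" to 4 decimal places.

P(Zone A inoperative) [AND] = 0.07 × 0.34 = 0.023800
P(Manual path unavailable) [AND] = 0.34 × 0.24 = 0.081600
P(Detection loop fails) [OR] = 1 − (1−0.43) × (1−0.081600) = 0.476512
P(Release chain fails) [OR] = 1 − (1−0.023800) × (1−0.10) × (1−0.476512) = 0.540074
P(Agent supply inoperative) [OR] = 1 − (1−0.11) × (1−0.05) = 0.154500
P(Fire suppression does not activate) [AND] = 0.540074 × 0.154500 = 0.083441
Rounded to 4 decimal places: P(Fire suppression does not activate) ≈ 0.0834.

0.0834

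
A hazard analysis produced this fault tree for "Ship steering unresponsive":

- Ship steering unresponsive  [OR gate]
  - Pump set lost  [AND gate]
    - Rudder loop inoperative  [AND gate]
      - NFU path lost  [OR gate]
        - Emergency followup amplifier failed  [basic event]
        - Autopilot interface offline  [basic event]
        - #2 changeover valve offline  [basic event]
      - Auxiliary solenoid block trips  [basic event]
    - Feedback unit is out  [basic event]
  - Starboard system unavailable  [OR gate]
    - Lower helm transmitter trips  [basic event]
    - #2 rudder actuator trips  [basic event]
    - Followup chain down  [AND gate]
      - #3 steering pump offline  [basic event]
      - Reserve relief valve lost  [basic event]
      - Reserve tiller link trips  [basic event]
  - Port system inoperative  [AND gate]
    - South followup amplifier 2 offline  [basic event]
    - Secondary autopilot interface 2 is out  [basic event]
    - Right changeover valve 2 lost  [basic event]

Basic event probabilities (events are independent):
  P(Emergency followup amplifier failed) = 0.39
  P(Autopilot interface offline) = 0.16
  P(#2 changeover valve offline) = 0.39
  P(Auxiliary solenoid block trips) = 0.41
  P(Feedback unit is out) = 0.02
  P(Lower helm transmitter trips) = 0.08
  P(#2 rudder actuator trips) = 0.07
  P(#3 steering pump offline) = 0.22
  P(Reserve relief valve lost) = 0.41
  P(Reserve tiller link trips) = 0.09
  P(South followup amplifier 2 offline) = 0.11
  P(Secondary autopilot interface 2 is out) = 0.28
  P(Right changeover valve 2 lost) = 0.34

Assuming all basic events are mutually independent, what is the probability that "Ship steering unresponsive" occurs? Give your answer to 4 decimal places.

P(NFU path lost) [OR] = 1 − (1−0.39) × (1−0.16) × (1−0.39) = 0.687436
P(Rudder loop inoperative) [AND] = 0.687436 × 0.41 = 0.281849
P(Pump set lost) [AND] = 0.281849 × 0.02 = 0.005637
P(Followup chain down) [AND] = 0.22 × 0.41 × 0.09 = 0.008118
P(Starboard system unavailable) [OR] = 1 − (1−0.08) × (1−0.07) × (1−0.008118) = 0.151346
P(Port system inoperative) [AND] = 0.11 × 0.28 × 0.34 = 0.010472
P(Ship steering unresponsive) [OR] = 1 − (1−0.005637) × (1−0.151346) × (1−0.010472) = 0.164967
Rounded to 4 decimal places: P(Ship steering unresponsive) ≈ 0.1650.

0.1650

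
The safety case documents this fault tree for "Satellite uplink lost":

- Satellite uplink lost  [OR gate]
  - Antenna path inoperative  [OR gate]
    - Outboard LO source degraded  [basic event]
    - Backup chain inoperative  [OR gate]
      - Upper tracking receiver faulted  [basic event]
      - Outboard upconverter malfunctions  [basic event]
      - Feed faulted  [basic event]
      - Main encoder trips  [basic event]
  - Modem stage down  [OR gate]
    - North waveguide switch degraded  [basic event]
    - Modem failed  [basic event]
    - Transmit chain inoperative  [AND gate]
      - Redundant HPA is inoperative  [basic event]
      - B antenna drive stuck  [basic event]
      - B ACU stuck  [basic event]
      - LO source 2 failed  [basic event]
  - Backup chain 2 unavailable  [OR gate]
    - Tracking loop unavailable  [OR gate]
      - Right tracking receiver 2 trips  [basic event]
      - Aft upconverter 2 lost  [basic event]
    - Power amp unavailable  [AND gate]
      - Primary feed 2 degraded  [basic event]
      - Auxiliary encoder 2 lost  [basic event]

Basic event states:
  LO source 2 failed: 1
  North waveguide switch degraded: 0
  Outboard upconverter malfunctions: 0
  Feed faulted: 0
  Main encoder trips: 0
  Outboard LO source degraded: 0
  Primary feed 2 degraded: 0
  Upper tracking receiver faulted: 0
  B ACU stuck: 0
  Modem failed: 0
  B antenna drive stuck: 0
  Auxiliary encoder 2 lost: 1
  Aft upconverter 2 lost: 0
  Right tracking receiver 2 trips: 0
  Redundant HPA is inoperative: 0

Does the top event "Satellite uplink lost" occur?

No

Backup chain inoperative [OR]: Upper tracking receiver faulted=not, Outboard upconverter malfunctions=not, Feed faulted=not, Main encoder trips=not → no input occurs → does not occur.
Antenna path inoperative [OR]: Outboard LO source degraded=not, Backup chain inoperative=not → no input occurs → does not occur.
Transmit chain inoperative [AND]: Redundant HPA is inoperative=not, B antenna drive stuck=not, B ACU stuck=not, LO source 2 failed=occurs → not all inputs occur → does not occur.
Modem stage down [OR]: North waveguide switch degraded=not, Modem failed=not, Transmit chain inoperative=not → no input occurs → does not occur.
Tracking loop unavailable [OR]: Right tracking receiver 2 trips=not, Aft upconverter 2 lost=not → no input occurs → does not occur.
Power amp unavailable [AND]: Primary feed 2 degraded=not, Auxiliary encoder 2 lost=occurs → not all inputs occur → does not occur.
Backup chain 2 unavailable [OR]: Tracking loop unavailable=not, Power amp unavailable=not → no input occurs → does not occur.
Satellite uplink lost [OR]: Antenna path inoperative=not, Modem stage down=not, Backup chain 2 unavailable=not → no input occurs → does not occur.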